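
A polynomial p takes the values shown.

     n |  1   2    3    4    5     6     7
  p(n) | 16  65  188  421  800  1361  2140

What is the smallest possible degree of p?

Forward differences of the values at n = 1, 2, 3, 4, 5, 6, 7:
  p  : 16  65  188  421  800  1361  2140
  Δ  : 49  123  233  379  561  779
  Δ^2: 74  110  146  182  218
  Δ^3: 36  36  36  36
  Δ^4: 0  0  0
  Δ^5: 0  0
  Δ^6: 0
The third differences are constant (36) and nonzero, while all higher differences vanish, so the minimal degree is 3.

3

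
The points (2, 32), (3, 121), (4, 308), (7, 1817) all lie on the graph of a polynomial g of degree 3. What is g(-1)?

-7

Write g(t) = at^3 + bt^2 + ct + d. Substituting each data point gives a linear system:
  8a + 4b + 2c + d = 32
  27a + 9b + 3c + d = 121
  64a + 16b + 4c + d = 308
  343a + 49b + 7c + d = 1817
Solving the system yields a = 6, b = -5, c = 0, d = 4.
So g(t) = 6t^3 - 5t^2 + 4.
Then g(-1) = -7.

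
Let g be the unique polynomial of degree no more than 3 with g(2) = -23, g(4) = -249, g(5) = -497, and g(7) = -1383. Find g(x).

Using the Lagrange interpolation formula with nodes 2, 4, 5, 7:
  L_0(x) = (x - 4)(x - 5)(x - 7) / -30
  L_1(x) = (x - 2)(x - 5)(x - 7) / 6
  L_2(x) = (x - 2)(x - 4)(x - 7) / -6
  L_3(x) = (x - 2)(x - 4)(x - 5) / 30
Then g(x) = -23·L_0(x) - 249·L_1(x) - 497·L_2(x) - 1383·L_3(x).
Expanding and collecting terms gives g(x) = -4x³ - x² + 5x + 3.
Check: g(5) = -497. ✓

g(x) = -4x^3 - x^2 + 5x + 3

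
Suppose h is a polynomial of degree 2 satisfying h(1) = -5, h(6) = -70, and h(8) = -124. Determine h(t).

Using the Lagrange interpolation formula with nodes 1, 6, 8:
  L_0(t) = (t - 6)(t - 8) / 35
  L_1(t) = (t - 1)(t - 8) / -10
  L_2(t) = (t - 1)(t - 6) / 14
Then h(t) = -5·L_0(t) - 70·L_1(t) - 124·L_2(t).
Expanding and collecting terms gives h(t) = -2t² + t - 4.
Check: h(6) = -70. ✓

h(t) = -2t^2 + t - 4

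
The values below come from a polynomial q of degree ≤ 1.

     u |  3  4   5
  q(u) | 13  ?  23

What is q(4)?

The 2 known points determine the degree-1 polynomial uniquely.
Write q(u) = au + b. Substituting each data point gives a linear system:
  3a + b = 13
  5a + b = 23
Solving the system yields a = 5, b = -2.
So q(u) = 5u - 2.
Then q(4) = 18.

18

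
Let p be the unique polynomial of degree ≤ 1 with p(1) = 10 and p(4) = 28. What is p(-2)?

-8

Using the Lagrange interpolation formula with nodes 1, 4:
  L_0(n) = (n - 4) / -3
  L_1(n) = (n - 1) / 3
Then p(n) = 10·L_0(n) + 28·L_1(n).
Expanding and collecting terms gives p(n) = 6n + 4.
Evaluating at n = -2: p(-2) = -8.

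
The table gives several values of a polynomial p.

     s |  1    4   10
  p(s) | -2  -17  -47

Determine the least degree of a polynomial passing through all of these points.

Divided differences on the nodes 1, 4, 10:
  order 0: -2  -17  -47
  order 1: -5  -5
  order 2: 0
The order-1 divided differences are all -5 (nonzero) and every higher order vanishes, so the data lies on a polynomial of degree exactly 1.

1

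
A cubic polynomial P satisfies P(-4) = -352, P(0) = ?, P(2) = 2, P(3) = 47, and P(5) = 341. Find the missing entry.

The 4 known points determine the degree-3 polynomial uniquely.
Write P(t) = at^3 + bt^2 + ct + d. Substituting each data point gives a linear system:
  -64a + 16b - 4c + d = -352
  8a + 4b + 2c + d = 2
  27a + 9b + 3c + d = 47
  125a + 25b + 5c + d = 341
Solving the system yields a = 4, b = -6, c = -1, d = -4.
So P(t) = 4t^3 - 6t^2 - t - 4.
Then P(0) = -4.

-4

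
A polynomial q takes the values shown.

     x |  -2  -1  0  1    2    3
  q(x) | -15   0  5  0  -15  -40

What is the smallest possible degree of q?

2

Forward differences of the values at x = -2, -1, 0, 1, 2, 3:
  q  : -15  0  5  0  -15  -40
  Δ  : 15  5  -5  -15  -25
  Δ^2: -10  -10  -10  -10
  Δ^3: 0  0  0
  Δ^4: 0  0
  Δ^5: 0
The second differences are constant (-10) and nonzero, while all higher differences vanish, so the minimal degree is 2.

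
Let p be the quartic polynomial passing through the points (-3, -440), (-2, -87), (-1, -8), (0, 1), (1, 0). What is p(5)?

Write p(t) = at^4 + bt^3 + ct^2 + dt + e. Substituting each data point gives a linear system:
  81a - 27b + 9c - 3d + e = -440
  16a - 8b + 4c - 2d + e = -87
  a - b + c - d + e = -8
  e = 1
  a + b + c + d + e = 0
Solving the system yields a = -6, b = -2, c = 1, d = 6, e = 1.
So p(t) = -6t⁴ - 2t³ + t² + 6t + 1.
Then p(5) = -3944.

-3944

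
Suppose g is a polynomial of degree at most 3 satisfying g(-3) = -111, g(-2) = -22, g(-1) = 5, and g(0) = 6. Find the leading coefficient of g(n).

Write g(n) = an^3 + bn^2 + cn + d. Substituting each data point gives a linear system:
  -27a + 9b - 3c + d = -111
  -8a + 4b - 2c + d = -22
  -a + b - c + d = 5
  d = 6
Solving the system yields a = 6, b = 5, c = 0, d = 6.
So g(n) = 6n^3 + 5n^2 + 6.
The leading coefficient is 6.

6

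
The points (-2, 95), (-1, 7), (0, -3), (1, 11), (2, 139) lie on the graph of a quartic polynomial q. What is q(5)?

Write q(u) = au^4 + bu^3 + cu^2 + du + e. Substituting each data point gives a linear system:
  16a - 8b + 4c - 2d + e = 95
  a - b + c - d + e = 7
  e = -3
  a + b + c + d + e = 11
  16a + 8b + 4c + 2d + e = 139
Solving the system yields a = 6, b = 3, c = 6, d = -1, e = -3.
So q(u) = 6u⁴ + 3u³ + 6u² - u - 3.
Then q(5) = 4267.

4267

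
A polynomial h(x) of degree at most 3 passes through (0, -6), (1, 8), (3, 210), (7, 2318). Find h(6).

Write h(x) = ax^3 + bx^2 + cx + d. Substituting each data point gives a linear system:
  d = -6
  a + b + c + d = 8
  27a + 9b + 3c + d = 210
  343a + 49b + 7c + d = 2318
Solving the system yields a = 6, b = 5, c = 3, d = -6.
So h(x) = 6x³ + 5x² + 3x - 6.
Then h(6) = 1488.

1488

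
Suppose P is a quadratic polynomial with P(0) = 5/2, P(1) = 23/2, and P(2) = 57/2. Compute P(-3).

Using the Lagrange interpolation formula with nodes 0, 1, 2:
  L_0(t) = (t - 1)(t - 2) / 2
  L_1(t) = t(t - 2) / -1
  L_2(t) = t(t - 1) / 2
Then P(t) = 5/2·L_0(t) + 23/2·L_1(t) + 57/2·L_2(t).
Expanding and collecting terms gives P(t) = 4t² + 5t + 5/2.
Evaluating at t = -3: P(-3) = 47/2.

47/2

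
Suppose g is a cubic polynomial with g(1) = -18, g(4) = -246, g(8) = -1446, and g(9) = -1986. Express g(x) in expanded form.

Write g(x) = ax^3 + bx^2 + cx + d. Substituting each data point gives a linear system:
  a + b + c + d = -18
  64a + 16b + 4c + d = -246
  512a + 64b + 8c + d = -1446
  729a + 81b + 9c + d = -1986
Solving the system yields a = -2, b = -6, c = -4, d = -6.
So g(x) = -2x^3 - 6x^2 - 4x - 6.
Check: g(1) = -18. ✓

g(x) = -2x^3 - 6x^2 - 4x - 6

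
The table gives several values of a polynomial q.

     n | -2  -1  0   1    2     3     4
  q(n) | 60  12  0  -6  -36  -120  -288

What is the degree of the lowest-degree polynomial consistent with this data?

Forward differences of the values at n = -2, -1, 0, 1, 2, 3, 4:
  q  : 60  12  0  -6  -36  -120  -288
  Δ  : -48  -12  -6  -30  -84  -168
  Δ^2: 36  6  -24  -54  -84
  Δ^3: -30  -30  -30  -30
  Δ^4: 0  0  0
  Δ^5: 0  0
  Δ^6: 0
The third differences are constant (-30) and nonzero, while all higher differences vanish, so the minimal degree is 3.

3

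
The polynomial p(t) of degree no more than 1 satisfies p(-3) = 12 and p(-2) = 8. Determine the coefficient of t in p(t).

Write p(t) = at + b. Substituting each data point gives a linear system:
  -3a + b = 12
  -2a + b = 8
Solving the system yields a = -4, b = 0.
So p(t) = -4t.
The leading coefficient is -4.

-4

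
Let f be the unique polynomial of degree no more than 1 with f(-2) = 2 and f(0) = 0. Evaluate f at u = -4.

4

Write f(u) = au + b. Substituting each data point gives a linear system:
  -2a + b = 2
  b = 0
Solving the system yields a = -1, b = 0.
So f(u) = -u.
Then f(-4) = 4.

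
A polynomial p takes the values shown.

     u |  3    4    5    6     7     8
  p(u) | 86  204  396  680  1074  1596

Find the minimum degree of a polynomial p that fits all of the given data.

Forward differences of the values at u = 3, 4, 5, 6, 7, 8:
  p  : 86  204  396  680  1074  1596
  Δ  : 118  192  284  394  522
  Δ^2: 74  92  110  128
  Δ^3: 18  18  18
  Δ^4: 0  0
  Δ^5: 0
The third differences are constant (18) and nonzero, while all higher differences vanish, so the minimal degree is 3.

3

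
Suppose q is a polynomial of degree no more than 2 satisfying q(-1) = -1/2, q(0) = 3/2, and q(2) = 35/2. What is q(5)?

Write q(s) = as^2 + bs + c. Substituting each data point gives a linear system:
  a - b + c = -1/2
  c = 3/2
  4a + 2b + c = 35/2
Solving the system yields a = 2, b = 4, c = 3/2.
So q(s) = 2s² + 4s + 3/2.
Then q(5) = 143/2.

143/2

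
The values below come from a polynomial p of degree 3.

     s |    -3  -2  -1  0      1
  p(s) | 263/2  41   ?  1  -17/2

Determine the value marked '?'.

The 4 known points determine the degree-3 polynomial uniquely.
Write p(s) = as^3 + bs^2 + cs + d. Substituting each data point gives a linear system:
  -27a + 9b - 3c + d = 263/2
  -8a + 4b - 2c + d = 41
  d = 1
  a + b + c + d = -17/2
Solving the system yields a = -5, b = -3/2, c = -3, d = 1.
So p(s) = -5s³ - (3/2)s² - 3s + 1.
Then p(-1) = 15/2.

15/2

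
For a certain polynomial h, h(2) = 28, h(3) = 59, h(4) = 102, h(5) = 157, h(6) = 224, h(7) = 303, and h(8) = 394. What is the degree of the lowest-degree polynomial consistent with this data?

Forward differences of the values at u = 2, 3, 4, 5, 6, 7, 8:
  h  : 28  59  102  157  224  303  394
  Δ  : 31  43  55  67  79  91
  Δ^2: 12  12  12  12  12
  Δ^3: 0  0  0  0
  Δ^4: 0  0  0
  Δ^5: 0  0
  Δ^6: 0
The second differences are constant (12) and nonzero, while all higher differences vanish, so the minimal degree is 2.

2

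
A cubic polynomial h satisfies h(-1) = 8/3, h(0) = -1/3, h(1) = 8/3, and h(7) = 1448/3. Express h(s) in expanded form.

Write h(s) = as^3 + bs^2 + cs + d. Substituting each data point gives a linear system:
  -a + b - c + d = 8/3
  d = -1/3
  a + b + c + d = 8/3
  343a + 49b + 7c + d = 1448/3
Solving the system yields a = 1, b = 3, c = -1, d = -1/3.
So h(s) = s^3 + 3s^2 - s - 1/3.
Check: h(1) = 8/3. ✓

h(s) = s^3 + 3s^2 - s - 1/3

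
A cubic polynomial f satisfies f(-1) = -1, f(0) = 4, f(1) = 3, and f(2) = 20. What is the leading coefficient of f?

4

Write f(s) = as^3 + bs^2 + cs + d. Substituting each data point gives a linear system:
  -a + b - c + d = -1
  d = 4
  a + b + c + d = 3
  8a + 4b + 2c + d = 20
Solving the system yields a = 4, b = -3, c = -2, d = 4.
So f(s) = 4s^3 - 3s^2 - 2s + 4.
The leading coefficient is 4.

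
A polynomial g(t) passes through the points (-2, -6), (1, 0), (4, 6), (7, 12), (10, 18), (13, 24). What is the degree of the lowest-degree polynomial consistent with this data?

1

Forward differences of the values at t = -2, 1, 4, 7, 10, 13:
  g  : -6  0  6  12  18  24
  Δ  : 6  6  6  6  6
  Δ^2: 0  0  0  0
  Δ^3: 0  0  0
  Δ^4: 0  0
  Δ^5: 0
The first differences are constant (6) and nonzero, while all higher differences vanish, so the minimal degree is 1.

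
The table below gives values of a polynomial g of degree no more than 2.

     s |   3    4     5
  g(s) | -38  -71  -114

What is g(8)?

Using the Lagrange interpolation formula with nodes 3, 4, 5:
  L_0(s) = (s - 4)(s - 5) / 2
  L_1(s) = (s - 3)(s - 5) / -1
  L_2(s) = (s - 3)(s - 4) / 2
Then g(s) = -38·L_0(s) - 71·L_1(s) - 114·L_2(s).
Expanding and collecting terms gives g(s) = -5s^2 + 2s + 1.
Evaluating at s = 8: g(8) = -303.

-303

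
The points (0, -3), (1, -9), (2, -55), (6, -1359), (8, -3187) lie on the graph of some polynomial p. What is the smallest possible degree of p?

3

Divided differences on the nodes 0, 1, 2, 6, 8:
  order 0: -3  -9  -55  -1359  -3187
  order 1: -6  -46  -326  -914
  order 2: -20  -56  -98
  order 3: -6  -6
  order 4: 0
The order-3 divided differences are all -6 (nonzero) and every higher order vanishes, so the data lies on a polynomial of degree exactly 3.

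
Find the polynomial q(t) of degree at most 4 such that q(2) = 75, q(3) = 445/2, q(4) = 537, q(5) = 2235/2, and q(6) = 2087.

q(t) = t^4 + (5/2)t^3 + 6t^2 + 5t + 5

Using the Lagrange interpolation formula with nodes 2, 3, 4, 5, 6:
  L_0(t) = (t - 3)(t - 4)(t - 5)(t - 6) / 24
  L_1(t) = (t - 2)(t - 4)(t - 5)(t - 6) / -6
  L_2(t) = (t - 2)(t - 3)(t - 5)(t - 6) / 4
  L_3(t) = (t - 2)(t - 3)(t - 4)(t - 6) / -6
  L_4(t) = (t - 2)(t - 3)(t - 4)(t - 5) / 24
Then q(t) = 75·L_0(t) + 445/2·L_1(t) + 537·L_2(t) + 2235/2·L_3(t) + 2087·L_4(t).
Expanding and collecting terms gives q(t) = t^4 + (5/2)t^3 + 6t^2 + 5t + 5.
Check: q(2) = 75. ✓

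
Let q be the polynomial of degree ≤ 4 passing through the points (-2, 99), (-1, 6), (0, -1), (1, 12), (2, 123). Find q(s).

q(s) = 6s^4 + s^3 + 4s^2 + 2s - 1

Write q(s) = as^4 + bs^3 + cs^2 + ds + e. Substituting each data point gives a linear system:
  16a - 8b + 4c - 2d + e = 99
  a - b + c - d + e = 6
  e = -1
  a + b + c + d + e = 12
  16a + 8b + 4c + 2d + e = 123
Solving the system yields a = 6, b = 1, c = 4, d = 2, e = -1.
So q(s) = 6s⁴ + s³ + 4s² + 2s - 1.
Check: q(-1) = 6. ✓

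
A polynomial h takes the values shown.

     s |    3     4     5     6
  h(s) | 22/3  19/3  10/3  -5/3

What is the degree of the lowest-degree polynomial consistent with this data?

Forward differences of the values at s = 3, 4, 5, 6:
  h  : 22/3  19/3  10/3  -5/3
  Δ  : -1  -3  -5
  Δ^2: -2  -2
  Δ^3: 0
The second differences are constant (-2) and nonzero, while all higher differences vanish, so the minimal degree is 2.

2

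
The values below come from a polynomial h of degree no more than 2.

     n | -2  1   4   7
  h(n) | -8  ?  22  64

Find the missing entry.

On equispaced nodes a degree-2 polynomial has vanishing third forward difference, so
  - h(-2) + 3·h(1) - 3·h(4) + h(7) = 0.
Substituting the known values and solving for h(1):
  3·h(1) = -6
  h(1) = -2.

-2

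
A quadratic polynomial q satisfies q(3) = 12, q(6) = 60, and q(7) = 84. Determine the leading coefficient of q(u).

2

Write q(u) = au^2 + bu + c. Substituting each data point gives a linear system:
  9a + 3b + c = 12
  36a + 6b + c = 60
  49a + 7b + c = 84
Solving the system yields a = 2, b = -2, c = 0.
So q(u) = 2u^2 - 2u.
The leading coefficient is 2.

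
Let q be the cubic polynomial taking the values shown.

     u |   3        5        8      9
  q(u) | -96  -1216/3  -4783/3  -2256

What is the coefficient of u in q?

-5

Write q(u) = au^3 + bu^2 + cu + d. Substituting each data point gives a linear system:
  27a + 9b + 3c + d = -96
  125a + 25b + 5c + d = -1216/3
  512a + 64b + 8c + d = -4783/3
  729a + 81b + 9c + d = -2256
Solving the system yields a = -3, b = -1/3, c = -5, d = 3.
So q(u) = -3u³ - (1/3)u² - 5u + 3.
The coefficient of u is -5.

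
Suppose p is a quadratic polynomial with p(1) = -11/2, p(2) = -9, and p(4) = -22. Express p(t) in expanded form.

p(t) = -t^2 - (1/2)t - 4

Write p(t) = at^2 + bt + c. Substituting each data point gives a linear system:
  a + b + c = -11/2
  4a + 2b + c = -9
  16a + 4b + c = -22
Solving the system yields a = -1, b = -1/2, c = -4.
So p(t) = -t^2 - (1/2)t - 4.
Check: p(1) = -11/2. ✓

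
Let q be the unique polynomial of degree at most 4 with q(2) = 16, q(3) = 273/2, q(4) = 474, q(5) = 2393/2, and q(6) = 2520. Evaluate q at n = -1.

-7/2

Write q(n) = an^4 + bn^3 + cn^2 + dn + e. Substituting each data point gives a linear system:
  16a + 8b + 4c + 2d + e = 16
  81a + 27b + 9c + 3d + e = 273/2
  256a + 64b + 16c + 4d + e = 474
  625a + 125b + 25c + 5d + e = 2393/2
  1296a + 216b + 36c + 6d + e = 2520
Solving the system yields a = 2, b = 0, c = -3/2, d = -2, e = -6.
So q(n) = 2n^4 - (3/2)n^2 - 2n - 6.
Then q(-1) = -7/2.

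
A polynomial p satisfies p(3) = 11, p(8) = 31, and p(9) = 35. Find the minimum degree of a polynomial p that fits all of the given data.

1

Divided differences on the nodes 3, 8, 9:
  order 0: 11  31  35
  order 1: 4  4
  order 2: 0
The order-1 divided differences are all 4 (nonzero) and every higher order vanishes, so the data lies on a polynomial of degree exactly 1.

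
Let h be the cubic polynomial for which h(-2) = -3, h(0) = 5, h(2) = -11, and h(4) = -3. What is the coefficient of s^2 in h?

Write h(s) = as^3 + bs^2 + cs + d. Substituting each data point gives a linear system:
  -8a + 4b - 2c + d = -3
  d = 5
  8a + 4b + 2c + d = -11
  64a + 16b + 4c + d = -3
Solving the system yields a = 1, b = -3, c = -6, d = 5.
So h(s) = s^3 - 3s^2 - 6s + 5.
The coefficient of s^2 is -3.

-3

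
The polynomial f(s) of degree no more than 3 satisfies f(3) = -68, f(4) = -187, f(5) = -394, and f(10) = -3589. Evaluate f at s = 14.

-10177

Using the Lagrange interpolation formula with nodes 3, 4, 5, 10:
  L_0(s) = (s - 4)(s - 5)(s - 10) / -14
  L_1(s) = (s - 3)(s - 5)(s - 10) / 6
  L_2(s) = (s - 3)(s - 4)(s - 10) / -10
  L_3(s) = (s - 3)(s - 4)(s - 5) / 210
Then f(s) = -68·L_0(s) - 187·L_1(s) - 394·L_2(s) - 3589·L_3(s).
Expanding and collecting terms gives f(s) = -4s³ + 4s² + s + 1.
Evaluating at s = 14: f(14) = -10177.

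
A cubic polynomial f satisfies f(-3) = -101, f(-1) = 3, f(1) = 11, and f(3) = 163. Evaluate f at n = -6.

-962

Write f(n) = an^3 + bn^2 + cn + d. Substituting each data point gives a linear system:
  -27a + 9b - 3c + d = -101
  -a + b - c + d = 3
  a + b + c + d = 11
  27a + 9b + 3c + d = 163
Solving the system yields a = 5, b = 3, c = -1, d = 4.
So f(n) = 5n^3 + 3n^2 - n + 4.
Then f(-6) = -962.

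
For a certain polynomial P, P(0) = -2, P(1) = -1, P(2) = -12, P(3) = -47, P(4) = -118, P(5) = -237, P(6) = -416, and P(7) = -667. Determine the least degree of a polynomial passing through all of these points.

Forward differences of the values at t = 0, 1, 2, 3, 4, 5, 6, 7:
  P  : -2  -1  -12  -47  -118  -237  -416  -667
  Δ  : 1  -11  -35  -71  -119  -179  -251
  Δ^2: -12  -24  -36  -48  -60  -72
  Δ^3: -12  -12  -12  -12  -12
  Δ^4: 0  0  0  0
  Δ^5: 0  0  0
  Δ^6: 0  0
  Δ^7: 0
The third differences are constant (-12) and nonzero, while all higher differences vanish, so the minimal degree is 3.

3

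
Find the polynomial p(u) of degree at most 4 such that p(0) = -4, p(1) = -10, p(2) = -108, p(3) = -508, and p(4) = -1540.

Write p(u) = au^4 + bu^3 + cu^2 + du + e. Substituting each data point gives a linear system:
  e = -4
  a + b + c + d + e = -10
  16a + 8b + 4c + 2d + e = -108
  81a + 27b + 9c + 3d + e = -508
  256a + 64b + 16c + 4d + e = -1540
Solving the system yields a = -5, b = -5, c = 4, d = 0, e = -4.
So p(u) = -5u^4 - 5u^3 + 4u^2 - 4.
Check: p(2) = -108. ✓

p(u) = -5u^4 - 5u^3 + 4u^2 - 4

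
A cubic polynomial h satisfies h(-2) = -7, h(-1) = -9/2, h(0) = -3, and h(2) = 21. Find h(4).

113

Using the Lagrange interpolation formula with nodes -2, -1, 0, 2:
  L_0(s) = (s + 1)s(s - 2) / -8
  L_1(s) = (s + 2)s(s - 2) / 3
  L_2(s) = (s + 2)(s + 1)(s - 2) / -4
  L_3(s) = (s + 2)(s + 1)s / 24
Then h(s) = -7·L_0(s) - 9/2·L_1(s) - 3·L_2(s) + 21·L_3(s).
Expanding and collecting terms gives h(s) = s^3 + (5/2)s^2 + 3s - 3.
Evaluating at s = 4: h(4) = 113.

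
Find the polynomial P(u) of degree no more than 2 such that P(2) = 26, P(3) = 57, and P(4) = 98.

Using the Lagrange interpolation formula with nodes 2, 3, 4:
  L_0(u) = (u - 3)(u - 4) / 2
  L_1(u) = (u - 2)(u - 4) / -1
  L_2(u) = (u - 2)(u - 3) / 2
Then P(u) = 26·L_0(u) + 57·L_1(u) + 98·L_2(u).
Expanding and collecting terms gives P(u) = 5u^2 + 6u - 6.
Check: P(3) = 57. ✓

P(u) = 5u^2 + 6u - 6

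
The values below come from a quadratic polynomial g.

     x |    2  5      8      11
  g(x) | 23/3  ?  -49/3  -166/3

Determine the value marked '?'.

14/3

The 3 known points determine the degree-2 polynomial uniquely.
Write g(x) = ax^2 + bx + c. Substituting each data point gives a linear system:
  4a + 2b + c = 23/3
  64a + 8b + c = -49/3
  121a + 11b + c = -166/3
Solving the system yields a = -1, b = 6, c = -1/3.
So g(x) = -x^2 + 6x - 1/3.
Then g(5) = 14/3.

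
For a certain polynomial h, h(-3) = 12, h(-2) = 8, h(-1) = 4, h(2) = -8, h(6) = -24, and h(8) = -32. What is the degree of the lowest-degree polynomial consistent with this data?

Divided differences on the nodes -3, -2, -1, 2, 6, 8:
  order 0: 12  8  4  -8  -24  -32
  order 1: -4  -4  -4  -4  -4
  order 2: 0  0  0  0
  order 3: 0  0  0
  order 4: 0  0
  order 5: 0
The order-1 divided differences are all -4 (nonzero) and every higher order vanishes, so the data lies on a polynomial of degree exactly 1.

1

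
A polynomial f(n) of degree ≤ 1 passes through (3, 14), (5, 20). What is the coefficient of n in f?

Write f(n) = an + b. Substituting each data point gives a linear system:
  3a + b = 14
  5a + b = 20
Solving the system yields a = 3, b = 5.
So f(n) = 3n + 5.
The leading coefficient is 3.

3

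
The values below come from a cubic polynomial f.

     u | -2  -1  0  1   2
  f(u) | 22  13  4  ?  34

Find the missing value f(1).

On equispaced nodes a degree-3 polynomial has vanishing fourth forward difference, so
  f(-2) - 4·f(-1) + 6·f(0) - 4·f(1) + f(2) = 0.
Substituting the known values and solving for f(1):
  -4·f(1) = -28
  f(1) = 7.

7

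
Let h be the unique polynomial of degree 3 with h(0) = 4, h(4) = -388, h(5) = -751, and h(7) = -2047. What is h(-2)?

68

Write h(u) = au^3 + bu^2 + cu + d. Substituting each data point gives a linear system:
  d = 4
  64a + 16b + 4c + d = -388
  125a + 25b + 5c + d = -751
  343a + 49b + 7c + d = -2047
Solving the system yields a = -6, b = 1, c = -6, d = 4.
So h(u) = -6u^3 + u^2 - 6u + 4.
Then h(-2) = 68.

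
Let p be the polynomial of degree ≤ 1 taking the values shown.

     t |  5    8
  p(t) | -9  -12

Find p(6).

Using the Lagrange interpolation formula with nodes 5, 8:
  L_0(t) = (t - 8) / -3
  L_1(t) = (t - 5) / 3
Then p(t) = -9·L_0(t) - 12·L_1(t).
Expanding and collecting terms gives p(t) = -t - 4.
Evaluating at t = 6: p(6) = -10.

-10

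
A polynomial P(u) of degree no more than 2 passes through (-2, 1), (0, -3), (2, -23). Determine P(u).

Write P(u) = au^2 + bu + c. Substituting each data point gives a linear system:
  4a - 2b + c = 1
  c = -3
  4a + 2b + c = -23
Solving the system yields a = -2, b = -6, c = -3.
So P(u) = -2u^2 - 6u - 3.
Check: P(2) = -23. ✓

P(u) = -2u^2 - 6u - 3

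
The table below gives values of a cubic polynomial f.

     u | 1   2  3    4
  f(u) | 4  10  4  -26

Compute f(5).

Using the Lagrange interpolation formula with nodes 1, 2, 3, 4:
  L_0(u) = (u - 2)(u - 3)(u - 4) / -6
  L_1(u) = (u - 1)(u - 3)(u - 4) / 2
  L_2(u) = (u - 1)(u - 2)(u - 4) / -2
  L_3(u) = (u - 1)(u - 2)(u - 3) / 6
Then f(u) = 4·L_0(u) + 10·L_1(u) + 4·L_2(u) - 26·L_3(u).
Expanding and collecting terms gives f(u) = -2u^3 + 6u^2 + 2u - 2.
Evaluating at u = 5: f(5) = -92.

-92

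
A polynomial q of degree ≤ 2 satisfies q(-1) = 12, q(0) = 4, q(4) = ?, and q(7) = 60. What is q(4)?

12

The 3 known points determine the degree-2 polynomial uniquely.
Write q(s) = as^2 + bs + c. Substituting each data point gives a linear system:
  a - b + c = 12
  c = 4
  49a + 7b + c = 60
Solving the system yields a = 2, b = -6, c = 4.
So q(s) = 2s^2 - 6s + 4.
Then q(4) = 12.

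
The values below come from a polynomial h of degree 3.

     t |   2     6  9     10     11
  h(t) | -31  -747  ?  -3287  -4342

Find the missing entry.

-2418

The 4 known points determine the degree-3 polynomial uniquely.
Write h(t) = at^3 + bt^2 + ct + d. Substituting each data point gives a linear system:
  8a + 4b + 2c + d = -31
  216a + 36b + 6c + d = -747
  1000a + 100b + 10c + d = -3287
  1331a + 121b + 11c + d = -4342
Solving the system yields a = -3, b = -3, c = 1, d = 3.
So h(t) = -3t^3 - 3t^2 + t + 3.
Then h(9) = -2418.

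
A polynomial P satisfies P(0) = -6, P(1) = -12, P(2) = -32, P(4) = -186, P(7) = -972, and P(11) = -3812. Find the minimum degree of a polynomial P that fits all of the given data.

Divided differences on the nodes 0, 1, 2, 4, 7, 11:
  order 0: -6  -12  -32  -186  -972  -3812
  order 1: -6  -20  -77  -262  -710
  order 2: -7  -19  -37  -64
  order 3: -3  -3  -3
  order 4: 0  0
  order 5: 0
The order-3 divided differences are all -3 (nonzero) and every higher order vanishes, so the data lies on a polynomial of degree exactly 3.

3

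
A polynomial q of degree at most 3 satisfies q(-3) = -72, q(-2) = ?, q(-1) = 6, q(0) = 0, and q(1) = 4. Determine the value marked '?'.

-8

On equispaced nodes a degree-3 polynomial has vanishing fourth forward difference, so
  q(-3) - 4·q(-2) + 6·q(-1) - 4·q(0) + q(1) = 0.
Substituting the known values and solving for q(-2):
  -4·q(-2) = 32
  q(-2) = -8.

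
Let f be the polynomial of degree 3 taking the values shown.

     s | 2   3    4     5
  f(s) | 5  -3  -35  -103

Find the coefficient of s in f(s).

Write f(s) = as^3 + bs^2 + cs + d. Substituting each data point gives a linear system:
  8a + 4b + 2c + d = 5
  27a + 9b + 3c + d = -3
  64a + 16b + 4c + d = -35
  125a + 25b + 5c + d = -103
Solving the system yields a = -2, b = 6, c = 0, d = -3.
So f(s) = -2s^3 + 6s^2 - 3.
The coefficient of s is 0.

0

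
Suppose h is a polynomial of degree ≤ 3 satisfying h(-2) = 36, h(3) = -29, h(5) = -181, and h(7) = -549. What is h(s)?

Write h(s) = as^3 + bs^2 + cs + d. Substituting each data point gives a linear system:
  -8a + 4b - 2c + d = 36
  27a + 9b + 3c + d = -29
  125a + 25b + 5c + d = -181
  343a + 49b + 7c + d = -549
Solving the system yields a = -2, b = 3, c = -2, d = 4.
So h(s) = -2s^3 + 3s^2 - 2s + 4.
Check: h(3) = -29. ✓

h(s) = -2s^3 + 3s^2 - 2s + 4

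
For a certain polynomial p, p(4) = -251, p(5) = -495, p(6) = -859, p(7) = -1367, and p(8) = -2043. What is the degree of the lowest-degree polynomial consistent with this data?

3

Forward differences of the values at u = 4, 5, 6, 7, 8:
  p  : -251  -495  -859  -1367  -2043
  Δ  : -244  -364  -508  -676
  Δ^2: -120  -144  -168
  Δ^3: -24  -24
  Δ^4: 0
The third differences are constant (-24) and nonzero, while all higher differences vanish, so the minimal degree is 3.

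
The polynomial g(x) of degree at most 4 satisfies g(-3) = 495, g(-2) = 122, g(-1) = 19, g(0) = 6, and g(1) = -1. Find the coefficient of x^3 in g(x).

-6

Write g(x) = ax^4 + bx^3 + cx^2 + dx + e. Substituting each data point gives a linear system:
  81a - 27b + 9c - 3d + e = 495
  16a - 8b + 4c - 2d + e = 122
  a - b + c - d + e = 19
  e = 6
  a + b + c + d + e = -1
Solving the system yields a = 4, b = -6, c = -1, d = -4, e = 6.
So g(x) = 4x^4 - 6x^3 - x^2 - 4x + 6.
The coefficient of x^3 is -6.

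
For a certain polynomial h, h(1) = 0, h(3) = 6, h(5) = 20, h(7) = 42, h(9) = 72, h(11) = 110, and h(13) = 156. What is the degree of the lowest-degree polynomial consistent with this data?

2

Forward differences of the values at s = 1, 3, 5, 7, 9, 11, 13:
  h  : 0  6  20  42  72  110  156
  Δ  : 6  14  22  30  38  46
  Δ^2: 8  8  8  8  8
  Δ^3: 0  0  0  0
  Δ^4: 0  0  0
  Δ^5: 0  0
  Δ^6: 0
The second differences are constant (8) and nonzero, while all higher differences vanish, so the minimal degree is 2.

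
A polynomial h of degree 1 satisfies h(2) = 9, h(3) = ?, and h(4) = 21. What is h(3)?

On equispaced nodes a degree-1 polynomial has vanishing second forward difference, so
  h(2) - 2·h(3) + h(4) = 0.
Substituting the known values and solving for h(3):
  -2·h(3) = -30
  h(3) = 15.

15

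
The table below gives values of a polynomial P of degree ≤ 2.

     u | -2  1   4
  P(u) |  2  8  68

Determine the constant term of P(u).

Write P(u) = au^2 + bu + c. Substituting each data point gives a linear system:
  4a - 2b + c = 2
  a + b + c = 8
  16a + 4b + c = 68
Solving the system yields a = 3, b = 5, c = 0.
So P(u) = 3u² + 5u.
The constant term is 0.

0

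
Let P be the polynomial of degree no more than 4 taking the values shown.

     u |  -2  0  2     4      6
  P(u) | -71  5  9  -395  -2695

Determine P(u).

P(u) = -3u^4 + 5u^3 + 3u^2 + 5

Write P(u) = au^4 + bu^3 + cu^2 + du + e. Substituting each data point gives a linear system:
  16a - 8b + 4c - 2d + e = -71
  e = 5
  16a + 8b + 4c + 2d + e = 9
  256a + 64b + 16c + 4d + e = -395
  1296a + 216b + 36c + 6d + e = -2695
Solving the system yields a = -3, b = 5, c = 3, d = 0, e = 5.
So P(u) = -3u^4 + 5u^3 + 3u^2 + 5.
Check: P(-2) = -71. ✓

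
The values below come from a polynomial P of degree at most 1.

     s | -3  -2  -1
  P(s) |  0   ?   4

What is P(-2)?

The 2 known points determine the degree-1 polynomial uniquely.
Write P(s) = as + b. Substituting each data point gives a linear system:
  -3a + b = 0
  -a + b = 4
Solving the system yields a = 2, b = 6.
So P(s) = 2s + 6.
Then P(-2) = 2.

2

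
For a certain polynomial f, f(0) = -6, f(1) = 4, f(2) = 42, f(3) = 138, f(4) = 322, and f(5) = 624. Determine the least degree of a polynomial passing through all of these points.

3

Forward differences of the values at x = 0, 1, 2, 3, 4, 5:
  f  : -6  4  42  138  322  624
  Δ  : 10  38  96  184  302
  Δ^2: 28  58  88  118
  Δ^3: 30  30  30
  Δ^4: 0  0
  Δ^5: 0
The third differences are constant (30) and nonzero, while all higher differences vanish, so the minimal degree is 3.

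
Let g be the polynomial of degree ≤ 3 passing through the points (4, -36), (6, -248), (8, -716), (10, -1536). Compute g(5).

-116

Forward differences of the values at u = 4, 6, 8, 10:
  g  : -36  -248  -716  -1536
  Δ  : -212  -468  -820
  Δ^2: -256  -352
  Δ^3: -96
The third differences are constant, confirming degree 3.
Interpolating (Newton forward form) and evaluating at u = 5 gives g(5) = -116.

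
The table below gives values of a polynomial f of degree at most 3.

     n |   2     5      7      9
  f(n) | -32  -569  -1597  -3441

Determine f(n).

Using the Lagrange interpolation formula with nodes 2, 5, 7, 9:
  L_0(n) = (n - 5)(n - 7)(n - 9) / -105
  L_1(n) = (n - 2)(n - 7)(n - 9) / 24
  L_2(n) = (n - 2)(n - 5)(n - 9) / -20
  L_3(n) = (n - 2)(n - 5)(n - 7) / 56
Then f(n) = -32·L_0(n) - 569·L_1(n) - 1597·L_2(n) - 3441·L_3(n).
Expanding and collecting terms gives f(n) = -5n³ + 3n² - 5n + 6.
Check: f(9) = -3441. ✓

f(n) = -5n^3 + 3n^2 - 5n + 6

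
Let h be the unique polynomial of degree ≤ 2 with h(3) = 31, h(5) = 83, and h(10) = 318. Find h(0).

-2

Write h(n) = an^2 + bn + c. Substituting each data point gives a linear system:
  9a + 3b + c = 31
  25a + 5b + c = 83
  100a + 10b + c = 318
Solving the system yields a = 3, b = 2, c = -2.
So h(n) = 3n^2 + 2n - 2.
Then h(0) = -2.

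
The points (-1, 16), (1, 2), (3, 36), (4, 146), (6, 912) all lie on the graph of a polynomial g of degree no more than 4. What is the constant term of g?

Write g(t) = at^4 + bt^3 + ct^2 + dt + e. Substituting each data point gives a linear system:
  a - b + c - d + e = 16
  a + b + c + d + e = 2
  81a + 27b + 9c + 3d + e = 36
  256a + 64b + 16c + 4d + e = 146
  1296a + 216b + 36c + 6d + e = 912
Solving the system yields a = 1, b = -2, c = 2, d = -5, e = 6.
So g(t) = t^4 - 2t^3 + 2t^2 - 5t + 6.
The constant term is 6.

6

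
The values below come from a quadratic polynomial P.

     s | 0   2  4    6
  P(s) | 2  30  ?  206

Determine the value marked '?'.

The 3 known points determine the degree-2 polynomial uniquely.
Write P(s) = as^2 + bs + c. Substituting each data point gives a linear system:
  c = 2
  4a + 2b + c = 30
  36a + 6b + c = 206
Solving the system yields a = 5, b = 4, c = 2.
So P(s) = 5s^2 + 4s + 2.
Then P(4) = 98.

98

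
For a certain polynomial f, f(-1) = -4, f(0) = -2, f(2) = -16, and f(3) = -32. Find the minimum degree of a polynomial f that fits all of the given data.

Divided differences on the nodes -1, 0, 2, 3:
  order 0: -4  -2  -16  -32
  order 1: 2  -7  -16
  order 2: -3  -3
  order 3: 0
The order-2 divided differences are all -3 (nonzero) and every higher order vanishes, so the data lies on a polynomial of degree exactly 2.

2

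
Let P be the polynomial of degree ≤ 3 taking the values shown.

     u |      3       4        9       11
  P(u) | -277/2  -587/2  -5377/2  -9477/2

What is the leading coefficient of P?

Write P(u) = au^3 + bu^2 + cu + d. Substituting each data point gives a linear system:
  27a + 9b + 3c + d = -277/2
  64a + 16b + 4c + d = -587/2
  729a + 81b + 9c + d = -5377/2
  1331a + 121b + 11c + d = -9477/2
Solving the system yields a = -3, b = -6, c = -2, d = 5/2.
So P(u) = -3u³ - 6u² - 2u + 5/2.
The leading coefficient is -3.

-3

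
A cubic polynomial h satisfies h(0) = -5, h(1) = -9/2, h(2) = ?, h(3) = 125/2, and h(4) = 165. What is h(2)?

The 4 known points determine the degree-3 polynomial uniquely.
Write h(u) = au^3 + bu^2 + cu + d. Substituting each data point gives a linear system:
  d = -5
  a + b + c + d = -9/2
  27a + 9b + 3c + d = 125/2
  64a + 16b + 4c + d = 165
Solving the system yields a = 3, b = -1, c = -3/2, d = -5.
So h(u) = 3u³ - u² - (3/2)u - 5.
Then h(2) = 12.

12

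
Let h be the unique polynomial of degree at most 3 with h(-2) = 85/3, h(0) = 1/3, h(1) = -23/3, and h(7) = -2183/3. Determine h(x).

h(x) = -2x^3 - 6x + 1/3

Write h(x) = ax^3 + bx^2 + cx + d. Substituting each data point gives a linear system:
  -8a + 4b - 2c + d = 85/3
  d = 1/3
  a + b + c + d = -23/3
  343a + 49b + 7c + d = -2183/3
Solving the system yields a = -2, b = 0, c = -6, d = 1/3.
So h(x) = -2x^3 - 6x + 1/3.
Check: h(0) = 1/3. ✓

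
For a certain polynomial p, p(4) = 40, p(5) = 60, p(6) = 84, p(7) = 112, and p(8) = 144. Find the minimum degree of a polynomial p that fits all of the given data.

2

Forward differences of the values at x = 4, 5, 6, 7, 8:
  p  : 40  60  84  112  144
  Δ  : 20  24  28  32
  Δ^2: 4  4  4
  Δ^3: 0  0
  Δ^4: 0
The second differences are constant (4) and nonzero, while all higher differences vanish, so the minimal degree is 2.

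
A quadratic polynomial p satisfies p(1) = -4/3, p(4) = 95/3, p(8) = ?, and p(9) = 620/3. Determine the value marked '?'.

479/3

The 3 known points determine the degree-2 polynomial uniquely.
Write p(x) = ax^2 + bx + c. Substituting each data point gives a linear system:
  a + b + c = -4/3
  16a + 4b + c = 95/3
  81a + 9b + c = 620/3
Solving the system yields a = 3, b = -4, c = -1/3.
So p(x) = 3x^2 - 4x - 1/3.
Then p(8) = 479/3.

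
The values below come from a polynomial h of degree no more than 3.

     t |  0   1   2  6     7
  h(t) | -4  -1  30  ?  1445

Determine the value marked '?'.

The 4 known points determine the degree-3 polynomial uniquely.
Write h(t) = at^3 + bt^2 + ct + d. Substituting each data point gives a linear system:
  d = -4
  a + b + c + d = -1
  8a + 4b + 2c + d = 30
  343a + 49b + 7c + d = 1445
Solving the system yields a = 4, b = 2, c = -3, d = -4.
So h(t) = 4t^3 + 2t^2 - 3t - 4.
Then h(6) = 914.

914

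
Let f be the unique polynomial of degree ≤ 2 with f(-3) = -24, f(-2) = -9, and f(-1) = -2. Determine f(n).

Write f(n) = an^2 + bn + c. Substituting each data point gives a linear system:
  9a - 3b + c = -24
  4a - 2b + c = -9
  a - b + c = -2
Solving the system yields a = -4, b = -5, c = -3.
So f(n) = -4n^2 - 5n - 3.
Check: f(-2) = -9. ✓

f(n) = -4n^2 - 5n - 3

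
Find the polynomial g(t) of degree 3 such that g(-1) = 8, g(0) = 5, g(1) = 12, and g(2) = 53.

Write g(t) = at^3 + bt^2 + ct + d. Substituting each data point gives a linear system:
  -a + b - c + d = 8
  d = 5
  a + b + c + d = 12
  8a + 4b + 2c + d = 53
Solving the system yields a = 4, b = 5, c = -2, d = 5.
So g(t) = 4t^3 + 5t^2 - 2t + 5.
Check: g(2) = 53. ✓

g(t) = 4t^3 + 5t^2 - 2t + 5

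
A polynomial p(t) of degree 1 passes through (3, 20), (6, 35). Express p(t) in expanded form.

p(t) = 5t + 5

Write p(t) = at + b. Substituting each data point gives a linear system:
  3a + b = 20
  6a + b = 35
Solving the system yields a = 5, b = 5.
So p(t) = 5t + 5.
Check: p(6) = 35. ✓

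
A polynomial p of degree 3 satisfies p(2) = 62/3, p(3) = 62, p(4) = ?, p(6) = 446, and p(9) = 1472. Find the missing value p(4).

The 4 known points determine the degree-3 polynomial uniquely.
Write p(x) = ax^3 + bx^2 + cx + d. Substituting each data point gives a linear system:
  8a + 4b + 2c + d = 62/3
  27a + 9b + 3c + d = 62
  216a + 36b + 6c + d = 446
  729a + 81b + 9c + d = 1472
Solving the system yields a = 2, b = -1/3, c = 5, d = -4.
So p(x) = 2x^3 - (1/3)x^2 + 5x - 4.
Then p(4) = 416/3.

416/3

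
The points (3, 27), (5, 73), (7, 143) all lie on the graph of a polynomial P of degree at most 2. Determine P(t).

P(t) = 3t^2 - t + 3

Write P(t) = at^2 + bt + c. Substituting each data point gives a linear system:
  9a + 3b + c = 27
  25a + 5b + c = 73
  49a + 7b + c = 143
Solving the system yields a = 3, b = -1, c = 3.
So P(t) = 3t² - t + 3.
Check: P(7) = 143. ✓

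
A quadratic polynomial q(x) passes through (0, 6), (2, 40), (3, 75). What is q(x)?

q(x) = 6x^2 + 5x + 6

Write q(x) = ax^2 + bx + c. Substituting each data point gives a linear system:
  c = 6
  4a + 2b + c = 40
  9a + 3b + c = 75
Solving the system yields a = 6, b = 5, c = 6.
So q(x) = 6x^2 + 5x + 6.
Check: q(3) = 75. ✓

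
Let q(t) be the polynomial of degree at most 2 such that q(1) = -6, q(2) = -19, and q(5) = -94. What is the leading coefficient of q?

-3

Write q(t) = at^2 + bt + c. Substituting each data point gives a linear system:
  a + b + c = -6
  4a + 2b + c = -19
  25a + 5b + c = -94
Solving the system yields a = -3, b = -4, c = 1.
So q(t) = -3t^2 - 4t + 1.
The leading coefficient is -3.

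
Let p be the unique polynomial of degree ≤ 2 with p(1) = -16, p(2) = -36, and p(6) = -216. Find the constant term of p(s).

-6

Write p(s) = as^2 + bs + c. Substituting each data point gives a linear system:
  a + b + c = -16
  4a + 2b + c = -36
  36a + 6b + c = -216
Solving the system yields a = -5, b = -5, c = -6.
So p(s) = -5s^2 - 5s - 6.
The constant term is -6.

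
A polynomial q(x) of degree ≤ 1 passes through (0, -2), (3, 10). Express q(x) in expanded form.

Write q(x) = ax + b. Substituting each data point gives a linear system:
  b = -2
  3a + b = 10
Solving the system yields a = 4, b = -2.
So q(x) = 4x - 2.
Check: q(0) = -2. ✓

q(x) = 4x - 2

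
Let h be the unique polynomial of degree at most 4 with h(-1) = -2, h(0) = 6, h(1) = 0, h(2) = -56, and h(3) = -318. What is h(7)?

Using the Lagrange interpolation formula with nodes -1, 0, 1, 2, 3:
  L_0(s) = s(s - 1)(s - 2)(s - 3) / 24
  L_1(s) = (s + 1)(s - 1)(s - 2)(s - 3) / -6
  L_2(s) = (s + 1)s(s - 2)(s - 3) / 4
  L_3(s) = (s + 1)s(s - 1)(s - 3) / -6
  L_4(s) = (s + 1)s(s - 1)(s - 2) / 24
Then h(s) = -2·L_0(s) + 6·L_1(s) + 0·L_2(s) - 56·L_3(s) - 318·L_4(s).
Expanding and collecting terms gives h(s) = -5s^4 + 4s^3 - 2s^2 - 3s + 6.
Evaluating at s = 7: h(7) = -10746.

-10746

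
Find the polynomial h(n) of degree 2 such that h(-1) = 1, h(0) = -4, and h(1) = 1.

Write h(n) = an^2 + bn + c. Substituting each data point gives a linear system:
  a - b + c = 1
  c = -4
  a + b + c = 1
Solving the system yields a = 5, b = 0, c = -4.
So h(n) = 5n^2 - 4.
Check: h(1) = 1. ✓

h(n) = 5n^2 - 4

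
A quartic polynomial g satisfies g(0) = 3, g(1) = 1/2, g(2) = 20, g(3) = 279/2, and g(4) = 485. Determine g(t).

Write g(t) = at^4 + bt^3 + ct^2 + dt + e. Substituting each data point gives a linear system:
  e = 3
  a + b + c + d + e = 1/2
  16a + 8b + 4c + 2d + e = 20
  81a + 27b + 9c + 3d + e = 279/2
  256a + 64b + 16c + 4d + e = 485
Solving the system yields a = 2, b = 1, c = -6, d = 1/2, e = 3.
So g(t) = 2t^4 + t^3 - 6t^2 + (1/2)t + 3.
Check: g(2) = 20. ✓

g(t) = 2t^4 + t^3 - 6t^2 + (1/2)t + 3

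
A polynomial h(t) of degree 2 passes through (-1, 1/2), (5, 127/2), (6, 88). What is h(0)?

1

Write h(t) = at^2 + bt + c. Substituting each data point gives a linear system:
  a - b + c = 1/2
  25a + 5b + c = 127/2
  36a + 6b + c = 88
Solving the system yields a = 2, b = 5/2, c = 1.
So h(t) = 2t² + (5/2)t + 1.
Then h(0) = 1.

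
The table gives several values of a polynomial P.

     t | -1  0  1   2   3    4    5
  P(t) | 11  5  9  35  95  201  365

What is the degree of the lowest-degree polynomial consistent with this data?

3

Forward differences of the values at t = -1, 0, 1, 2, 3, 4, 5:
  P  : 11  5  9  35  95  201  365
  Δ  : -6  4  26  60  106  164
  Δ^2: 10  22  34  46  58
  Δ^3: 12  12  12  12
  Δ^4: 0  0  0
  Δ^5: 0  0
  Δ^6: 0
The third differences are constant (12) and nonzero, while all higher differences vanish, so the minimal degree is 3.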